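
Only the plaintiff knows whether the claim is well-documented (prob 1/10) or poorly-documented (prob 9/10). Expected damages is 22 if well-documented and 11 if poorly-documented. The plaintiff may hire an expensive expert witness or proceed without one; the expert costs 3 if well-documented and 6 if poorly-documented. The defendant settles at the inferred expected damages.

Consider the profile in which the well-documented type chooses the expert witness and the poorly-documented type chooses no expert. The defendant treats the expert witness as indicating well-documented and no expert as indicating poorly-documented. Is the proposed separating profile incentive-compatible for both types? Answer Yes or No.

Under these beliefs, the expert witness earns settlement 22 and no expert earns settlement 11.
well-documented: the expert witness nets 22 − 3 = 19; no expert nets 11. well-documented prefers the expert witness.
poorly-documented: the expert witness nets 22 − 6 = 16; no expert nets 11. poorly-documented would deviate to the expert witness.
poorly-documented has a profitable deviation, so the profile is not an equilibrium.

No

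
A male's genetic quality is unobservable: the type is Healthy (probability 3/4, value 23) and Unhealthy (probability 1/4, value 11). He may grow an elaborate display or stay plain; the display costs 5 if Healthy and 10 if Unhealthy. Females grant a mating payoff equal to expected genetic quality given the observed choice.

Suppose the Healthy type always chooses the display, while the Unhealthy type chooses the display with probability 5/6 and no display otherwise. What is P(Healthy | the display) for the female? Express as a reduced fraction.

P(the display) = (3/4)·1 + (1/4)·(5/6) = 23/24.
By Bayes' rule, P(Healthy | the display) = (3/4) / (23/24) = 18/23.

18/23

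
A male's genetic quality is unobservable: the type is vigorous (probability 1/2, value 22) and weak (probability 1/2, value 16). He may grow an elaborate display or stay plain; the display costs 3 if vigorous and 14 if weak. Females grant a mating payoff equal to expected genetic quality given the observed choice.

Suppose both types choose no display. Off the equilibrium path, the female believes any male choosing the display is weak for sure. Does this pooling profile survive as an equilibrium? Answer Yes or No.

Yes

On path, the female holds the prior and pays 1/2·22 + 1/2·16 = 19. Off path (the display), believing weak, it pays 16.
vigorous: no display nets 19; the display nets 16 − 3 = 13. vigorous stays.
weak: no display nets 19; the display nets 16 − 14 = 2. weak stays.
No type deviates, so pooling is sustained.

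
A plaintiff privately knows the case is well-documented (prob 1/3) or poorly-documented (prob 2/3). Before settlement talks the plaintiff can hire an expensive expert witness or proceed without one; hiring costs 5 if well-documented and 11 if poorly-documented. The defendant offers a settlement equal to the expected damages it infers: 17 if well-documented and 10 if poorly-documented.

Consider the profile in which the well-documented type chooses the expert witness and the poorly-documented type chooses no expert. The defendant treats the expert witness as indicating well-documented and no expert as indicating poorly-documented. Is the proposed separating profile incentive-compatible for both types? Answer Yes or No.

Yes

Under these beliefs, the expert witness earns settlement 17 and no expert earns settlement 10.
well-documented: the expert witness nets 17 − 5 = 12; no expert nets 10. well-documented prefers the expert witness.
poorly-documented: the expert witness nets 17 − 11 = 6; no expert nets 10. poorly-documented prefers no expert.
Neither type deviates, so the separating profile is an equilibrium.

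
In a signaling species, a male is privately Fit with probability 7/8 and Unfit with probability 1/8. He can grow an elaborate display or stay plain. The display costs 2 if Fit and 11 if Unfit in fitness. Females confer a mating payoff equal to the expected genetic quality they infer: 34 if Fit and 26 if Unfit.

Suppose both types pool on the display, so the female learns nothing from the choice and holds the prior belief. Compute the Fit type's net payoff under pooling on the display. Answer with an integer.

31

Pooled mating payoff = 7/8·34 + 1/8·26 = 33.
Fit pays cost 2 for the display, so net payoff = 33 − 2 = 31.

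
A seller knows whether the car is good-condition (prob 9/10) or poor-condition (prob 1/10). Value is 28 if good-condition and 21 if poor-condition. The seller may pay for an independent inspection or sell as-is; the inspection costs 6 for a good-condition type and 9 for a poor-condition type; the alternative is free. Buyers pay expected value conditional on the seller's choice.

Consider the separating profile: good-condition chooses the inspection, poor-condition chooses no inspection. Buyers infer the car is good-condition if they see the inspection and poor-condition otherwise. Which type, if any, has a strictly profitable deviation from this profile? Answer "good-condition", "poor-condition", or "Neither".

Neither

The inspection pays 28; no inspection pays 21.
good-condition: assigned the inspection, nets 28 − 6 = 22; deviating to no inspection nets 21.
poor-condition: assigned no inspection, nets 21; deviating to the inspection nets 28 − 9 = 19.
Both types strictly prefer their assigned action; no profitable deviation.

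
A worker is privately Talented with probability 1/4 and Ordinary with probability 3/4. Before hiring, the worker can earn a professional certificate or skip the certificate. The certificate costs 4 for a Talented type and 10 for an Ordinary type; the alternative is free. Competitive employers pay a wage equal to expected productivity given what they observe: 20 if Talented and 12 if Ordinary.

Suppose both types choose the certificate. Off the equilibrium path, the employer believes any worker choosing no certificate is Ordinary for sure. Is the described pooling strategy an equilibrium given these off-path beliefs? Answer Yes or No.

No

On path, the employer holds the prior and pays 1/4·20 + 3/4·12 = 14. Off path (no certificate), believing Ordinary, it pays 12.
Talented: the certificate nets 14 − 4 = 10; no certificate nets 12. Talented would deviate.
Ordinary: the certificate nets 14 − 10 = 4; no certificate nets 12. Ordinary would deviate.
A type deviates, so pooling fails.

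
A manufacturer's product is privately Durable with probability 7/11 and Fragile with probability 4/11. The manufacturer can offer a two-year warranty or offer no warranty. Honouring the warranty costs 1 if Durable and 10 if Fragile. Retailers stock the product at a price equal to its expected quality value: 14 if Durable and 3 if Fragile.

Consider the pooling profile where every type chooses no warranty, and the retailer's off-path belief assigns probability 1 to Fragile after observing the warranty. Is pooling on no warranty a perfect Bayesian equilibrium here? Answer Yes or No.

Yes

On path, the retailer holds the prior and pays 7/11·14 + 4/11·3 = 10. Off path (the warranty), believing Fragile, it pays 3.
Durable: no warranty nets 10; the warranty nets 3 − 1 = 2. Durable stays.
Fragile: no warranty nets 10; the warranty nets 3 − 10 = -7. Fragile stays.
No type deviates, so pooling is sustained.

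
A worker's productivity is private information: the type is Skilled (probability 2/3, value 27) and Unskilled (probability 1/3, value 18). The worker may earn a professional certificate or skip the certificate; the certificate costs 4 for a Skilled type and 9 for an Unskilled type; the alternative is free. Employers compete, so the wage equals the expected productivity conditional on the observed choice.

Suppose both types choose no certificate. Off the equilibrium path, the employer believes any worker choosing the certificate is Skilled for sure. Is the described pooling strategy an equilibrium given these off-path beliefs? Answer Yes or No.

On path, the employer holds the prior and pays 2/3·27 + 1/3·18 = 24. Off path (the certificate), believing Skilled, it pays 27.
Skilled: no certificate nets 24; the certificate nets 27 − 4 = 23. Skilled stays.
Unskilled: no certificate nets 24; the certificate nets 27 − 9 = 18. Unskilled stays.
No type deviates, so pooling is sustained.

Yes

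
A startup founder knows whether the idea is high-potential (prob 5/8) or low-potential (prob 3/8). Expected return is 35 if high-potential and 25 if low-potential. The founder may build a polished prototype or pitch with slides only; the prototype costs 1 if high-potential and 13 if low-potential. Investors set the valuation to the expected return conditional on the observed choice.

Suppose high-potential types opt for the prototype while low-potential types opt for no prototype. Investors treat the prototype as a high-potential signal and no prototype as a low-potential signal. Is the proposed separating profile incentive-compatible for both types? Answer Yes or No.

Yes

Under these beliefs, the prototype earns valuation 35 and no prototype earns valuation 25.
high-potential: the prototype nets 35 − 1 = 34; no prototype nets 25. high-potential prefers the prototype.
low-potential: the prototype nets 35 − 13 = 22; no prototype nets 25. low-potential prefers no prototype.
Neither type deviates, so the separating profile is an equilibrium.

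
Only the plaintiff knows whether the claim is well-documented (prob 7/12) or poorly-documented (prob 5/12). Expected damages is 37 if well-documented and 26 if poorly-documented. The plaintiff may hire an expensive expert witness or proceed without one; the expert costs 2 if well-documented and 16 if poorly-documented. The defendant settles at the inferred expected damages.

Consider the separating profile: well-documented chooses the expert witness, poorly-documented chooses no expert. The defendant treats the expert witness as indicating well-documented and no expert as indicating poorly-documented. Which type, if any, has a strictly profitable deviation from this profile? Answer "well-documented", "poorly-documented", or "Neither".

Neither

The expert witness pays 37; no expert pays 26.
well-documented: assigned the expert witness, nets 37 − 2 = 35; deviating to no expert nets 26.
poorly-documented: assigned no expert, nets 26; deviating to the expert witness nets 37 − 16 = 21.
Both types strictly prefer their assigned action; no profitable deviation.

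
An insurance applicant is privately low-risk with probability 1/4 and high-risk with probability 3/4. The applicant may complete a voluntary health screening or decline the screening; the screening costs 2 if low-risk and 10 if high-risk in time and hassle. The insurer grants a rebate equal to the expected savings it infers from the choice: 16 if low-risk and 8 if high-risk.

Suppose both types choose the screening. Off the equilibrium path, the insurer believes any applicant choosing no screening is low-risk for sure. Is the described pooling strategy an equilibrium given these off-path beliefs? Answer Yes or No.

No

On path, the insurer holds the prior and pays 1/4·16 + 3/4·8 = 10. Off path (no screening), believing low-risk, it pays 16.
low-risk: the screening nets 10 − 2 = 8; no screening nets 16. low-risk would deviate.
high-risk: the screening nets 10 − 10 = 0; no screening nets 16. high-risk would deviate.
A type deviates, so pooling fails.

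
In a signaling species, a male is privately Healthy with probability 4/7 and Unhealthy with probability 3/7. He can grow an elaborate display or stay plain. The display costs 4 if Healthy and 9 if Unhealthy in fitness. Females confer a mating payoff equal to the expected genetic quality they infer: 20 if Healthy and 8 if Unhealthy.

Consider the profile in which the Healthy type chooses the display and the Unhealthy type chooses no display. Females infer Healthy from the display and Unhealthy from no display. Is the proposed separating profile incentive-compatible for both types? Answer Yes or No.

Under these beliefs, the display earns mating payoff 20 and no display earns mating payoff 8.
Healthy: the display nets 20 − 4 = 16; no display nets 8. Healthy prefers the display.
Unhealthy: the display nets 20 − 9 = 11; no display nets 8. Unhealthy would deviate to the display.
Unhealthy has a profitable deviation, so the profile is not an equilibrium.

No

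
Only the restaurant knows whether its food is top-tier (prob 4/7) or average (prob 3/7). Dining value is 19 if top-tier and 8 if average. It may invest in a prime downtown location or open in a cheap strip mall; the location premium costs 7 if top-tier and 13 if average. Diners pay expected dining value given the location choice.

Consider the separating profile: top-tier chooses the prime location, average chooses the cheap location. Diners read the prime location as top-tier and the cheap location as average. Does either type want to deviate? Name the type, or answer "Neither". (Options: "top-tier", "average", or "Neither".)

The prime location pays 19; the cheap location pays 8.
top-tier: assigned the prime location, nets 19 − 7 = 12; deviating to the cheap location nets 8.
average: assigned the cheap location, nets 8; deviating to the prime location nets 19 − 13 = 6.
Both types strictly prefer their assigned action; no profitable deviation.

Neither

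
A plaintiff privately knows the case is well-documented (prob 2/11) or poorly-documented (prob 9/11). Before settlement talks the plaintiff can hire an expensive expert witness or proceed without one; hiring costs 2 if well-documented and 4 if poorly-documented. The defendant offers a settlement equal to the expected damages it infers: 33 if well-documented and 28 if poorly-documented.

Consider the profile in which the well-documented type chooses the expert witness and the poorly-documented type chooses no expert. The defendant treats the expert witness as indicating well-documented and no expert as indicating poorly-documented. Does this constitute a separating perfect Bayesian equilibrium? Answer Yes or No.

Under these beliefs, the expert witness earns settlement 33 and no expert earns settlement 28.
well-documented: the expert witness nets 33 − 2 = 31; no expert nets 28. well-documented prefers the expert witness.
poorly-documented: the expert witness nets 33 − 4 = 29; no expert nets 28. poorly-documented would deviate to the expert witness.
poorly-documented has a profitable deviation, so the profile is not an equilibrium.

No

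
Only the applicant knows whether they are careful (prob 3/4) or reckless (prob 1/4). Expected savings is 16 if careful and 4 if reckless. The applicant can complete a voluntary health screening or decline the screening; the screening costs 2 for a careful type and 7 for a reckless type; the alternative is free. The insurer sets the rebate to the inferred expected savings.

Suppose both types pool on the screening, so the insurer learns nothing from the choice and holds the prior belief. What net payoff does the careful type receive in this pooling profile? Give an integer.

11

Pooled rebate = 3/4·16 + 1/4·4 = 13.
careful pays cost 2 for the screening, so net payoff = 13 − 2 = 11.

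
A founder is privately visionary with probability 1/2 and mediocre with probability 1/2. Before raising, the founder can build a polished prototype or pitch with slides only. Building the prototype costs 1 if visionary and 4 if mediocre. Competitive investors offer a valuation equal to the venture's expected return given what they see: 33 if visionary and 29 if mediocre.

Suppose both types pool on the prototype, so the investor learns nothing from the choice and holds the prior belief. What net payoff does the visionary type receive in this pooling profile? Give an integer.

Pooled valuation = 1/2·33 + 1/2·29 = 31.
visionary pays cost 1 for the prototype, so net payoff = 31 − 1 = 30.

30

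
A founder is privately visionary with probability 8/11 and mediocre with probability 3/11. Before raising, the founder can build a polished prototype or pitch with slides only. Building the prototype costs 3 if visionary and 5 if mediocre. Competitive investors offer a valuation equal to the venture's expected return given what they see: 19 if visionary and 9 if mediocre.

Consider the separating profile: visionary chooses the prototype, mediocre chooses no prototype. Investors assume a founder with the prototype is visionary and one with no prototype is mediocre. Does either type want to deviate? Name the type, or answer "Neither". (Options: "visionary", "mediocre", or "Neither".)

The prototype pays 19; no prototype pays 9.
visionary: assigned the prototype, nets 19 − 3 = 16; deviating to no prototype nets 9.
mediocre: assigned no prototype, nets 9; deviating to the prototype nets 19 − 5 = 14.
The mediocre type gains 5 by deviating.

mediocre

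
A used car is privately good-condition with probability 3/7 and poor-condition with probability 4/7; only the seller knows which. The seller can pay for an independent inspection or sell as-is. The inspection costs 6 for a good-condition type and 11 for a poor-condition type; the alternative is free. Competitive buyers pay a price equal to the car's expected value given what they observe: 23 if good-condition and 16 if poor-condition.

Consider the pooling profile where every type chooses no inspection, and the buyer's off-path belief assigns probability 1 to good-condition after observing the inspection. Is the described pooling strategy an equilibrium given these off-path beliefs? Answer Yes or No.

On path, the buyer holds the prior and pays 3/7·23 + 4/7·16 = 19. Off path (the inspection), believing good-condition, it pays 23.
good-condition: no inspection nets 19; the inspection nets 23 − 6 = 17. good-condition stays.
poor-condition: no inspection nets 19; the inspection nets 23 − 11 = 12. poor-condition stays.
No type deviates, so pooling is sustained.

Yes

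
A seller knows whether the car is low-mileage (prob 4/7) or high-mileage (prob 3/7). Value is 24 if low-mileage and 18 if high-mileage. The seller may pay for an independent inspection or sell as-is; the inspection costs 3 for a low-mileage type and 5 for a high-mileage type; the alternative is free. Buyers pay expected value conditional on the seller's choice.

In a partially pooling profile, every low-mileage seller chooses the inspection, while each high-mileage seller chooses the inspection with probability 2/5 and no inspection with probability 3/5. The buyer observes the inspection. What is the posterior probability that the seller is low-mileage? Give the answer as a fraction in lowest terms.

P(the inspection) = (4/7)·1 + (3/7)·(2/5) = 26/35.
By Bayes' rule, P(low-mileage | the inspection) = (4/7) / (26/35) = 10/13.

10/13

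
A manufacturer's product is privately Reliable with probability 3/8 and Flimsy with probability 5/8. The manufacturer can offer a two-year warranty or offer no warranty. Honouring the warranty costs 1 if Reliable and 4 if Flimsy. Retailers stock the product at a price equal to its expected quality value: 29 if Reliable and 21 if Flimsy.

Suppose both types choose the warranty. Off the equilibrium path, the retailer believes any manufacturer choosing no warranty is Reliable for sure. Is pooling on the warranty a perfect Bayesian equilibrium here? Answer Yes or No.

On path, the retailer holds the prior and pays 3/8·29 + 5/8·21 = 24. Off path (no warranty), believing Reliable, it pays 29.
Reliable: the warranty nets 24 − 1 = 23; no warranty nets 29. Reliable would deviate.
Flimsy: the warranty nets 24 − 4 = 20; no warranty nets 29. Flimsy would deviate.
A type deviates, so pooling fails.

No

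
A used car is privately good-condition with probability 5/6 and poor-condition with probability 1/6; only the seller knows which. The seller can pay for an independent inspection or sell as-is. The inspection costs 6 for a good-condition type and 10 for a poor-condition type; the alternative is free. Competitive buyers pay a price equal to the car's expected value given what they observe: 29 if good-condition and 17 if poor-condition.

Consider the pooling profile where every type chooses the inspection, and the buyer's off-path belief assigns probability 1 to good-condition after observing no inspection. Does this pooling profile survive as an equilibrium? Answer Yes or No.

No

On path, the buyer holds the prior and pays 5/6·29 + 1/6·17 = 27. Off path (no inspection), believing good-condition, it pays 29.
good-condition: the inspection nets 27 − 6 = 21; no inspection nets 29. good-condition would deviate.
poor-condition: the inspection nets 27 − 10 = 17; no inspection nets 29. poor-condition would deviate.
A type deviates, so pooling fails.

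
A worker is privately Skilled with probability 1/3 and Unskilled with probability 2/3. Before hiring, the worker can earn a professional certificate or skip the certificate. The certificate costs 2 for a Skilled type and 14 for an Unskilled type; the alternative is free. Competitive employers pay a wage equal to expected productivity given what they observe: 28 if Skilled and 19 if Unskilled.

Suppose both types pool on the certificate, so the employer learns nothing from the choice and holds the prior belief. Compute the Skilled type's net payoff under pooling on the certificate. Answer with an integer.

20

Pooled wage = 1/3·28 + 2/3·19 = 22.
Skilled pays cost 2 for the certificate, so net payoff = 22 − 2 = 20.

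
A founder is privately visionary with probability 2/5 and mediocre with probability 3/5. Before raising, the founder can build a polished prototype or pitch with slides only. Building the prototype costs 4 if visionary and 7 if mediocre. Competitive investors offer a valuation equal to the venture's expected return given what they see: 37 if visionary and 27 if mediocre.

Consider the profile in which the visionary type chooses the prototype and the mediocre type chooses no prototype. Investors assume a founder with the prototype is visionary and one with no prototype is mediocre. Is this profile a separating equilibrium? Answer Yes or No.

Under these beliefs, the prototype earns valuation 37 and no prototype earns valuation 27.
visionary: the prototype nets 37 − 4 = 33; no prototype nets 27. visionary prefers the prototype.
mediocre: the prototype nets 37 − 7 = 30; no prototype nets 27. mediocre would deviate to the prototype.
mediocre has a profitable deviation, so the profile is not an equilibrium.

No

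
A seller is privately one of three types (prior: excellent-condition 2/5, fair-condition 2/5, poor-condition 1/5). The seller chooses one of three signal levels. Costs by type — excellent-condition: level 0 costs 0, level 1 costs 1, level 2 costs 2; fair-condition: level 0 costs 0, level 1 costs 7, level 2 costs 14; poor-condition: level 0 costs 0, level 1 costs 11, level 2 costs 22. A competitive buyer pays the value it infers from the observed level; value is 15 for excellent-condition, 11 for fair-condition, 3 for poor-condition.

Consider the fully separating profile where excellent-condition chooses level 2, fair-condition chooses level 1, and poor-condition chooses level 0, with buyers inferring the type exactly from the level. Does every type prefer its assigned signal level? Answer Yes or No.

Separating prices: level 2 → 15, level 1 → 11, level 0 → 3.
excellent-condition (assigned level 2): level 0: 3 − 0 = 3; level 1: 11 − 1 = 10; level 2: 15 − 2 = 13. excellent-condition stays.
fair-condition (assigned level 1): level 0: 3 − 0 = 3; level 1: 11 − 7 = 4; level 2: 15 − 14 = 1. fair-condition stays.
poor-condition (assigned level 0): level 0: 3 − 0 = 3; level 1: 11 − 11 = 0; level 2: 15 − 22 = -7. poor-condition stays.
Every type prefers its assigned level; separation holds.

Yes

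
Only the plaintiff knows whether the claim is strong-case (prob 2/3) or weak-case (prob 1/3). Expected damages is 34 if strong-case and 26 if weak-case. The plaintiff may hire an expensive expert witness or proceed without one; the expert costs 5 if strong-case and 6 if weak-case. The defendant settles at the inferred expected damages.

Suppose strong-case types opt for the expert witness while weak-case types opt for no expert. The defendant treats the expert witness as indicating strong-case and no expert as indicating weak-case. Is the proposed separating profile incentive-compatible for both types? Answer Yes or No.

No

Under these beliefs, the expert witness earns settlement 34 and no expert earns settlement 26.
strong-case: the expert witness nets 34 − 5 = 29; no expert nets 26. strong-case prefers the expert witness.
weak-case: the expert witness nets 34 − 6 = 28; no expert nets 26. weak-case would deviate to the expert witness.
weak-case has a profitable deviation, so the profile is not an equilibrium.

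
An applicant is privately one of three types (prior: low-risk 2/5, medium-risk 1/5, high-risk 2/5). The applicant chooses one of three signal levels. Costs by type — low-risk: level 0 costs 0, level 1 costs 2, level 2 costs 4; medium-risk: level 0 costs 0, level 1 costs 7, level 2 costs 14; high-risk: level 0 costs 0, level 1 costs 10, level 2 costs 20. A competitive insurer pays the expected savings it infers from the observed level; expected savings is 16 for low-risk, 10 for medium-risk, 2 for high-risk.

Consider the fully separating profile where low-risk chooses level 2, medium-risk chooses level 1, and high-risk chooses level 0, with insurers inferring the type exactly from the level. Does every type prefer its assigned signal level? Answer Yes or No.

Yes

Separating rebates: level 2 → 16, level 1 → 10, level 0 → 2.
low-risk (assigned level 2): level 0: 2 − 0 = 2; level 1: 10 − 2 = 8; level 2: 16 − 4 = 12. low-risk stays.
medium-risk (assigned level 1): level 0: 2 − 0 = 2; level 1: 10 − 7 = 3; level 2: 16 − 14 = 2. medium-risk stays.
high-risk (assigned level 0): level 0: 2 − 0 = 2; level 1: 10 − 10 = 0; level 2: 16 − 20 = -4. high-risk stays.
Every type prefers its assigned level; separation holds.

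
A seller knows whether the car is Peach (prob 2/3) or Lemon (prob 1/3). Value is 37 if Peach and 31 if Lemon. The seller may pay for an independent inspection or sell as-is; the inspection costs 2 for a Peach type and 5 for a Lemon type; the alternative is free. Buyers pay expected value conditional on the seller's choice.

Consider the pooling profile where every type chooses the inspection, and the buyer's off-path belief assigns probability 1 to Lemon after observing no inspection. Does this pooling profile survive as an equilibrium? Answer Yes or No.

On path, the buyer holds the prior and pays 2/3·37 + 1/3·31 = 35. Off path (no inspection), believing Lemon, it pays 31.
Peach: the inspection nets 35 − 2 = 33; no inspection nets 31. Peach stays.
Lemon: the inspection nets 35 − 5 = 30; no inspection nets 31. Lemon would deviate.
A type deviates, so pooling fails.

No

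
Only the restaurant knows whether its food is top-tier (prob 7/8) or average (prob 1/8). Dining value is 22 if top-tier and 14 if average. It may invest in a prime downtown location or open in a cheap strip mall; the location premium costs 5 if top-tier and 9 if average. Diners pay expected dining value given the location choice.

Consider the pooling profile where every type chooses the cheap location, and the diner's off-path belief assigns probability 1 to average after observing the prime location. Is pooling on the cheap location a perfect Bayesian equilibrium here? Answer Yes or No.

Yes

On path, the diner holds the prior and pays 7/8·22 + 1/8·14 = 21. Off path (the prime location), believing average, it pays 14.
top-tier: the cheap location nets 21; the prime location nets 14 − 5 = 9. top-tier stays.
average: the cheap location nets 21; the prime location nets 14 − 9 = 5. average stays.
No type deviates, so pooling is sustained.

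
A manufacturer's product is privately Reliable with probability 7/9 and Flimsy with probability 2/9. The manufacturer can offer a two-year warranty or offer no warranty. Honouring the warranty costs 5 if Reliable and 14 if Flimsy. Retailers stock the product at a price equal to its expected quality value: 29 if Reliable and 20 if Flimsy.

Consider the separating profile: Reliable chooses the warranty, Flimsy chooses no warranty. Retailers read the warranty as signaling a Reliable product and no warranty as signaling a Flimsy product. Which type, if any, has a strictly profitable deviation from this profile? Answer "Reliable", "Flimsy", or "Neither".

The warranty pays 29; no warranty pays 20.
Reliable: assigned the warranty, nets 29 − 5 = 24; deviating to no warranty nets 20.
Flimsy: assigned no warranty, nets 20; deviating to the warranty nets 29 − 14 = 15.
Both types strictly prefer their assigned action; no profitable deviation.

Neither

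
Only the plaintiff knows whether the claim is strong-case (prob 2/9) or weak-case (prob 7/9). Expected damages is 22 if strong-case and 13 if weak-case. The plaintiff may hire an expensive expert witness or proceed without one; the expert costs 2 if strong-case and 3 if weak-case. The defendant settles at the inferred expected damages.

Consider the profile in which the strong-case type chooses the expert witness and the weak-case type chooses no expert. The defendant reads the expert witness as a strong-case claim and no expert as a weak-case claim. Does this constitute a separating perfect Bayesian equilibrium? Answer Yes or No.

Under these beliefs, the expert witness earns settlement 22 and no expert earns settlement 13.
strong-case: the expert witness nets 22 − 2 = 20; no expert nets 13. strong-case prefers the expert witness.
weak-case: the expert witness nets 22 − 3 = 19; no expert nets 13. weak-case would deviate to the expert witness.
weak-case has a profitable deviation, so the profile is not an equilibrium.

No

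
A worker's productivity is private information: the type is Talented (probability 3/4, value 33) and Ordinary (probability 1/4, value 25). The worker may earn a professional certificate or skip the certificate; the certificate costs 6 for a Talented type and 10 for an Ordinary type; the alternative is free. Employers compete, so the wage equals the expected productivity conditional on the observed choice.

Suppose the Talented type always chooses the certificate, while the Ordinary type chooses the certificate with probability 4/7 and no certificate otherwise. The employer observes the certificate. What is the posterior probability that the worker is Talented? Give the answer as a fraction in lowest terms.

P(the certificate) = (3/4)·1 + (1/4)·(4/7) = 25/28.
By Bayes' rule, P(Talented | the certificate) = (3/4) / (25/28) = 21/25.

21/25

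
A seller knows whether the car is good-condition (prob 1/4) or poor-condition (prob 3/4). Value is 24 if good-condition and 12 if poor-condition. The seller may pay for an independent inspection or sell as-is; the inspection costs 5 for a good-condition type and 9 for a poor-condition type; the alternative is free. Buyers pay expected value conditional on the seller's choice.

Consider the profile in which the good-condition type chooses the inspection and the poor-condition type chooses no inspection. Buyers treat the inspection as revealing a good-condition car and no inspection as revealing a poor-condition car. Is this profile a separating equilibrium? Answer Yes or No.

Under these beliefs, the inspection earns price 24 and no inspection earns price 12.
good-condition: the inspection nets 24 − 5 = 19; no inspection nets 12. good-condition prefers the inspection.
poor-condition: the inspection nets 24 − 9 = 15; no inspection nets 12. poor-condition would deviate to the inspection.
poor-condition has a profitable deviation, so the profile is not an equilibrium.

No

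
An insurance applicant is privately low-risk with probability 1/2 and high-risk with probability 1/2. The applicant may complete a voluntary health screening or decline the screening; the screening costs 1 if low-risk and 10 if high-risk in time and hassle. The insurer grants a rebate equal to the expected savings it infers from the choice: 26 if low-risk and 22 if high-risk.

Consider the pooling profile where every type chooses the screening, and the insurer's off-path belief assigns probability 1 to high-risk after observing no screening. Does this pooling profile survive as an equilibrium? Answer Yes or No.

On path, the insurer holds the prior and pays 1/2·26 + 1/2·22 = 24. Off path (no screening), believing high-risk, it pays 22.
low-risk: the screening nets 24 − 1 = 23; no screening nets 22. low-risk stays.
high-risk: the screening nets 24 − 10 = 14; no screening nets 22. high-risk would deviate.
A type deviates, so pooling fails.

No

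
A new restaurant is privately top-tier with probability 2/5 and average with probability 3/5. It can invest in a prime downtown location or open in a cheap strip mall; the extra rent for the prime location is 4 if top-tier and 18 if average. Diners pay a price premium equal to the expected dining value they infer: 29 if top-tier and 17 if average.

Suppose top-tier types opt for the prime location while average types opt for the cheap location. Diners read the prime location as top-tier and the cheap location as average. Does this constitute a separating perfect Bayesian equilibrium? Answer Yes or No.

Yes

Under these beliefs, the prime location earns price premium 29 and the cheap location earns price premium 17.
top-tier: the prime location nets 29 − 4 = 25; the cheap location nets 17. top-tier prefers the prime location.
average: the prime location nets 29 − 18 = 11; the cheap location nets 17. average prefers the cheap location.
Neither type deviates, so the separating profile is an equilibrium.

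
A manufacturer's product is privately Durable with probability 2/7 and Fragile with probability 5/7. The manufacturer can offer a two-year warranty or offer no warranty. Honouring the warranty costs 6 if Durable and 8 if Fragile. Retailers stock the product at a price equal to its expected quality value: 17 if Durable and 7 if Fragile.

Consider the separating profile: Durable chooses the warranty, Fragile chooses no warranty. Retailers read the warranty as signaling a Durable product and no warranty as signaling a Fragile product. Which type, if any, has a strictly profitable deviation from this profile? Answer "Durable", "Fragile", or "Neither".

The warranty pays 17; no warranty pays 7.
Durable: assigned the warranty, nets 17 − 6 = 11; deviating to no warranty nets 7.
Fragile: assigned no warranty, nets 7; deviating to the warranty nets 17 − 8 = 9.
The Fragile type gains 2 by deviating.

Fragile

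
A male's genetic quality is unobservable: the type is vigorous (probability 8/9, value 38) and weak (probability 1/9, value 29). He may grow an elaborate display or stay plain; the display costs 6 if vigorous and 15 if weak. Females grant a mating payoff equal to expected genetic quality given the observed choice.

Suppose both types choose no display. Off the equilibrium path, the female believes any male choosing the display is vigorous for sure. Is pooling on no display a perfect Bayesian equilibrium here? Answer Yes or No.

On path, the female holds the prior and pays 8/9·38 + 1/9·29 = 37. Off path (the display), believing vigorous, it pays 38.
vigorous: no display nets 37; the display nets 38 − 6 = 32. vigorous stays.
weak: no display nets 37; the display nets 38 − 15 = 23. weak stays.
No type deviates, so pooling is sustained.

Yes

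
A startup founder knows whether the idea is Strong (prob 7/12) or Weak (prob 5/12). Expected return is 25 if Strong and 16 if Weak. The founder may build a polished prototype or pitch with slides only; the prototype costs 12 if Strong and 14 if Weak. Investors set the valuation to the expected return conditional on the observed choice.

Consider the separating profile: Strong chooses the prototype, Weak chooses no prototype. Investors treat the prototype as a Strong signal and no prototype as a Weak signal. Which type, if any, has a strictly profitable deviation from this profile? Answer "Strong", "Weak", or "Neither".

The prototype pays 25; no prototype pays 16.
Strong: assigned the prototype, nets 25 − 12 = 13; deviating to no prototype nets 16.
Weak: assigned no prototype, nets 16; deviating to the prototype nets 25 − 14 = 11.
The Strong type gains 3 by deviating.

Strong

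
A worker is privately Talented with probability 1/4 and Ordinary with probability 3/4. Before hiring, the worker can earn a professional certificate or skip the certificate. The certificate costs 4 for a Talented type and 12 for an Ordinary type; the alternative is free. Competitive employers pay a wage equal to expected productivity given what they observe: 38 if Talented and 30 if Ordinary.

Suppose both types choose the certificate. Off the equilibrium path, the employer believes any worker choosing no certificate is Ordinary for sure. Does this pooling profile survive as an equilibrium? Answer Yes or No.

No

On path, the employer holds the prior and pays 1/4·38 + 3/4·30 = 32. Off path (no certificate), believing Ordinary, it pays 30.
Talented: the certificate nets 32 − 4 = 28; no certificate nets 30. Talented would deviate.
Ordinary: the certificate nets 32 − 12 = 20; no certificate nets 30. Ordinary would deviate.
A type deviates, so pooling fails.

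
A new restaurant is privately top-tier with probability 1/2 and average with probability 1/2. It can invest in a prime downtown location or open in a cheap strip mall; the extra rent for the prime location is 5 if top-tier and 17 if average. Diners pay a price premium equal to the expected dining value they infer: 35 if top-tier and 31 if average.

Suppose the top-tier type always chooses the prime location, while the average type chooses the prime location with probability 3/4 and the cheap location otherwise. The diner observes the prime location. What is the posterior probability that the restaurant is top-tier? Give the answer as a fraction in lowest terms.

P(the prime location) = (1/2)·1 + (1/2)·(3/4) = 7/8.
By Bayes' rule, P(top-tier | the prime location) = (1/2) / (7/8) = 4/7.

4/7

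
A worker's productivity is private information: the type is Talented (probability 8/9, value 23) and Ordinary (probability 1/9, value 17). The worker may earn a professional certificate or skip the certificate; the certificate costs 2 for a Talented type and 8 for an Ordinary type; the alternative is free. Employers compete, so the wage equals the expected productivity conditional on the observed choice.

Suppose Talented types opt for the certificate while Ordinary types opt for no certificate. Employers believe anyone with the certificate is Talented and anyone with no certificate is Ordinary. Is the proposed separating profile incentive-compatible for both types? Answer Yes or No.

Under these beliefs, the certificate earns wage 23 and no certificate earns wage 17.
Talented: the certificate nets 23 − 2 = 21; no certificate nets 17. Talented prefers the certificate.
Ordinary: the certificate nets 23 − 8 = 15; no certificate nets 17. Ordinary prefers no certificate.
Neither type deviates, so the separating profile is an equilibrium.

Yes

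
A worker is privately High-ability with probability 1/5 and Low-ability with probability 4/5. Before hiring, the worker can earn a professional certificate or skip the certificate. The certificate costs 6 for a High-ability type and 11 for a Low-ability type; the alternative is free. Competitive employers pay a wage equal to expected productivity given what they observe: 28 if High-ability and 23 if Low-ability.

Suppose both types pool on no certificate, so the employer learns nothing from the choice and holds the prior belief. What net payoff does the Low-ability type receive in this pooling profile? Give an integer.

24

Pooled wage = 1/5·28 + 4/5·23 = 24.
Low-ability pays no cost for no certificate, so net payoff = 24.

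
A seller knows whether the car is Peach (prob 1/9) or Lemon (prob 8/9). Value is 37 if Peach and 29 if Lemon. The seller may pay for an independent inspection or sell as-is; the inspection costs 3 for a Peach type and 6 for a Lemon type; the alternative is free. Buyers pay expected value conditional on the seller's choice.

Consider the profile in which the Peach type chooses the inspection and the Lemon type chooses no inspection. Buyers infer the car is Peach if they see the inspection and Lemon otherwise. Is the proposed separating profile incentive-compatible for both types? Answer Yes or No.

Under these beliefs, the inspection earns price 37 and no inspection earns price 29.
Peach: the inspection nets 37 − 3 = 34; no inspection nets 29. Peach prefers the inspection.
Lemon: the inspection nets 37 − 6 = 31; no inspection nets 29. Lemon would deviate to the inspection.
Lemon has a profitable deviation, so the profile is not an equilibrium.

No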